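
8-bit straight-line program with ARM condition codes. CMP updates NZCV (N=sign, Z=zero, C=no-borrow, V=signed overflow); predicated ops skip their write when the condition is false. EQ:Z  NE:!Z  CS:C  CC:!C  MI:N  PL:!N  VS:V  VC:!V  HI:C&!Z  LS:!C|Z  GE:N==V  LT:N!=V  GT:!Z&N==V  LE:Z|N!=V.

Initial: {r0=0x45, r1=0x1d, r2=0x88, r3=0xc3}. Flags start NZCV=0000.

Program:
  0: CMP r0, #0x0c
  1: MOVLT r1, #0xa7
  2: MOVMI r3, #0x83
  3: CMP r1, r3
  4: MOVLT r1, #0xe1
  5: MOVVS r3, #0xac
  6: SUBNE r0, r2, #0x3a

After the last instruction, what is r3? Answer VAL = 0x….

0: ✓ CMP  NZCV=0010
1: · MOVLT
2: · MOVMI
3: ✓ CMP  NZCV=0000
4: · MOVLT
5: · MOVVS
6: ✓ SUBNE  r0←0x4e

VAL = 0xc3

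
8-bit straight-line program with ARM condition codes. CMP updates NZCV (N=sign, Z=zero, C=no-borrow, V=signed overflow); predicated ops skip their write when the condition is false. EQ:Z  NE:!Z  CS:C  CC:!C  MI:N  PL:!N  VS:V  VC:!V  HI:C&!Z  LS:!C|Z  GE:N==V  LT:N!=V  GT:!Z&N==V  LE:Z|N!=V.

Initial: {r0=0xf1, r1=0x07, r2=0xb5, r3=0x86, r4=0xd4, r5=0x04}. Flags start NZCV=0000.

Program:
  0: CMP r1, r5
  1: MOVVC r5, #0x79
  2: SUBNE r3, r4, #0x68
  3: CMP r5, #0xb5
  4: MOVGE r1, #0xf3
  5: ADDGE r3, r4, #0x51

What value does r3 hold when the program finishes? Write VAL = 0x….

0: ✓ CMP  NZCV=0010
1: ✓ MOVVC  r5←0x79
2: ✓ SUBNE  r3←0x6c
3: ✓ CMP  NZCV=1001
4: ✓ MOVGE  r1←0xf3
5: ✓ ADDGE  r3←0x25

VAL = 0x25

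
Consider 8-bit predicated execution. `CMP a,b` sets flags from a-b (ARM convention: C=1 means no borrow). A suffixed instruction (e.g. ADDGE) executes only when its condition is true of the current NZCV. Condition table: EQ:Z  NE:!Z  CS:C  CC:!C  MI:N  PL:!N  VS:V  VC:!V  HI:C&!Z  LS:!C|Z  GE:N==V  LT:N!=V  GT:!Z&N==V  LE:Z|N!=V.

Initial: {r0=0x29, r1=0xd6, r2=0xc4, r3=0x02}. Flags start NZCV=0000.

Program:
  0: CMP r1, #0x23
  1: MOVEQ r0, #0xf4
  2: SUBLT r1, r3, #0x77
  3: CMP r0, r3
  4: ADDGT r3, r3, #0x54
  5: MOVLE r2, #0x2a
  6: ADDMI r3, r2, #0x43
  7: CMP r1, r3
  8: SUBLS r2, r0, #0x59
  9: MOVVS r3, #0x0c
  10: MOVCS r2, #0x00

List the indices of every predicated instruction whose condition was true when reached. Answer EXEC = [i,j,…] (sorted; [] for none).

[0] flags=1010 → (cmp)
[1] flags=1010 EQ?F → skip
[2] flags=1010 LT?T → r1=0x8b
[3] flags=0010 → (cmp)
[4] flags=0010 GT?T → r3=0x56
[5] flags=0010 LE?F → skip
[6] flags=0010 MI?F → skip
[7] flags=0011 → (cmp)
[8] flags=0011 LS?F → skip
[9] flags=0011 VS?T → r3=0x0c
[10] flags=0011 CS?T → r2=0x00

EXEC = [2,4,9,10]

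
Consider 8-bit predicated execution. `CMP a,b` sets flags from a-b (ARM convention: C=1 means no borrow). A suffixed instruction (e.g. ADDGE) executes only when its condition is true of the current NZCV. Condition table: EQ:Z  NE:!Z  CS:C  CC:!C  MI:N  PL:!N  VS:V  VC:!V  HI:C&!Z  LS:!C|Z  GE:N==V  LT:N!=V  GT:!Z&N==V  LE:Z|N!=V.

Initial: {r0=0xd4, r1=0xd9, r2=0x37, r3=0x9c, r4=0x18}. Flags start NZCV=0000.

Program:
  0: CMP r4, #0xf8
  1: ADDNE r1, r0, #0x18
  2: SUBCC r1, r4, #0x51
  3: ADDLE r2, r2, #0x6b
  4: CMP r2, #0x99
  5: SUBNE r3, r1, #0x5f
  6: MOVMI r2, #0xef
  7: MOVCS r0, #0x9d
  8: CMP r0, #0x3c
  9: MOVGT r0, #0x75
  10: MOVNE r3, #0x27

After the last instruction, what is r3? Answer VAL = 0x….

[0] flags=0000 → (cmp)
[1] flags=0000 NE?T → r1=0xec
[2] flags=0000 CC?T → r1=0xc7
[3] flags=0000 LE?F → skip
[4] flags=1001 → (cmp)
[5] flags=1001 NE?T → r3=0x68
[6] flags=1001 MI?T → r2=0xef
[7] flags=1001 CS?F → skip
[8] flags=1010 → (cmp)
[9] flags=1010 GT?F → skip
[10] flags=1010 NE?T → r3=0x27

VAL = 0x27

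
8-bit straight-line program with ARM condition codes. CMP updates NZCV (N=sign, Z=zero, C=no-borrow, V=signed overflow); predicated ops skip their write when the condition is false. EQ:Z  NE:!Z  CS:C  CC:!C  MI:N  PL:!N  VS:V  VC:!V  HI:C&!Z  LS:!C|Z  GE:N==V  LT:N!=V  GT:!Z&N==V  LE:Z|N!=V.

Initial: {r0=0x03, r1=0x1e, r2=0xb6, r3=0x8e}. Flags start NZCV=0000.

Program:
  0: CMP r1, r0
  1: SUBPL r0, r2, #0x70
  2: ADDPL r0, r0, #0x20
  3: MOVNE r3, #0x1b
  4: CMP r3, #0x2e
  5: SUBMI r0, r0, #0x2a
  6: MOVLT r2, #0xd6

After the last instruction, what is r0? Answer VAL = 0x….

[0] flags=0010 → (cmp)
[1] flags=0010 PL?T → r0=0x46
[2] flags=0010 PL?T → r0=0x66
[3] flags=0010 NE?T → r3=0x1b
[4] flags=1000 → (cmp)
[5] flags=1000 MI?T → r0=0x3c
[6] flags=1000 LT?T → r2=0xd6

VAL = 0x3c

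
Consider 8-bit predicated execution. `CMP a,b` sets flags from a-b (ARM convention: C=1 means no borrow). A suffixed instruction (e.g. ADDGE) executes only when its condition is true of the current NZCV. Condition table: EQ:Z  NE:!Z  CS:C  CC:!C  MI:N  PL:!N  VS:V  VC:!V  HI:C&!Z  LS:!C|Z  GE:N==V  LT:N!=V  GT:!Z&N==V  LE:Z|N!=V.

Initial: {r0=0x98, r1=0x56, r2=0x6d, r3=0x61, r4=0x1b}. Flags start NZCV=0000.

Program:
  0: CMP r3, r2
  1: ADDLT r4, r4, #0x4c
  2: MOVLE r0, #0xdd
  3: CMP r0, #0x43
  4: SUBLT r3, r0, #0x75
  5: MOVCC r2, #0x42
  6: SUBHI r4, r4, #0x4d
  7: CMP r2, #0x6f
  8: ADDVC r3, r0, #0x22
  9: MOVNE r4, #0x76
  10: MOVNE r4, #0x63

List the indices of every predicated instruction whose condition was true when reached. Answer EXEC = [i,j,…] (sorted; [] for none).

[0] flags=1000 → (cmp)
[1] flags=1000 LT?T → r4=0x67
[2] flags=1000 LE?T → r0=0xdd
[3] flags=1010 → (cmp)
[4] flags=1010 LT?T → r3=0x68
[5] flags=1010 CC?F → skip
[6] flags=1010 HI?T → r4=0x1a
[7] flags=1000 → (cmp)
[8] flags=1000 VC?T → r3=0xff
[9] flags=1000 NE?T → r4=0x76
[10] flags=1000 NE?T → r4=0x63

EXEC = [1,2,4,6,8,9,10]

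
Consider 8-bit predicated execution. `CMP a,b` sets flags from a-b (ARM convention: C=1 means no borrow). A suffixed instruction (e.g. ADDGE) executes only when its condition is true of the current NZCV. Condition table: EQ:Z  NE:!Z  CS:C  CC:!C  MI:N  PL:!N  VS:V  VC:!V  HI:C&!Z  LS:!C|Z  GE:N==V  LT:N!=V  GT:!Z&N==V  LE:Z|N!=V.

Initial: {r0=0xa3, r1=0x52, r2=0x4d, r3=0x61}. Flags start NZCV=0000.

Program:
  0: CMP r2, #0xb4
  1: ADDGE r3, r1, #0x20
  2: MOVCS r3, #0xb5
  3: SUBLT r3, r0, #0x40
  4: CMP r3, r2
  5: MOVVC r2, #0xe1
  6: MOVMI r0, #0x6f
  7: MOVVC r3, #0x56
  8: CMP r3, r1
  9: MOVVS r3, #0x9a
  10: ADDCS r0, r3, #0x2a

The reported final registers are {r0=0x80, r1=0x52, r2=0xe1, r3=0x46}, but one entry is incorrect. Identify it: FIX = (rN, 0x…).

FIX = (r3, 0x56)

[0] flags=1001 → (cmp)
[1] flags=1001 GE?T → r3=0x72
[2] flags=1001 CS?F → skip
[3] flags=1001 LT?F → skip
[4] flags=0010 → (cmp)
[5] flags=0010 VC?T → r2=0xe1
[6] flags=0010 MI?F → skip
[7] flags=0010 VC?T → r3=0x56
[8] flags=0010 → (cmp)
[9] flags=0010 VS?F → skip
[10] flags=0010 CS?T → r0=0x80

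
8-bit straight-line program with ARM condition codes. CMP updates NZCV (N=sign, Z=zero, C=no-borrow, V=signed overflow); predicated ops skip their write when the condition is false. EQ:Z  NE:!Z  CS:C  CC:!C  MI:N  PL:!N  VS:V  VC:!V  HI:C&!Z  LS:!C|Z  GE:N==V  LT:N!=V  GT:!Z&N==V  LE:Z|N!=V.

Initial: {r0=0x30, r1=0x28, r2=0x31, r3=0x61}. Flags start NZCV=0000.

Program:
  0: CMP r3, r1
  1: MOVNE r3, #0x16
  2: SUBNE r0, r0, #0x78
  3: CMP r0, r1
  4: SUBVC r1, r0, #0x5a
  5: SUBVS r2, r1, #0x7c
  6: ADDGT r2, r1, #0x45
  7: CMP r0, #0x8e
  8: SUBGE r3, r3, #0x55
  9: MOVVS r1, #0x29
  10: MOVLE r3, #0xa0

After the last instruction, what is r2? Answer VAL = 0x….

0: ✓ CMP  NZCV=0010
1: ✓ MOVNE  r3←0x16
2: ✓ SUBNE  r0←0xb8
3: ✓ CMP  NZCV=1010
4: ✓ SUBVC  r1←0x5e
5: · SUBVS
6: · ADDGT
7: ✓ CMP  NZCV=0010
8: ✓ SUBGE  r3←0xc1
9: · MOVVS
10: · MOVLE

VAL = 0x31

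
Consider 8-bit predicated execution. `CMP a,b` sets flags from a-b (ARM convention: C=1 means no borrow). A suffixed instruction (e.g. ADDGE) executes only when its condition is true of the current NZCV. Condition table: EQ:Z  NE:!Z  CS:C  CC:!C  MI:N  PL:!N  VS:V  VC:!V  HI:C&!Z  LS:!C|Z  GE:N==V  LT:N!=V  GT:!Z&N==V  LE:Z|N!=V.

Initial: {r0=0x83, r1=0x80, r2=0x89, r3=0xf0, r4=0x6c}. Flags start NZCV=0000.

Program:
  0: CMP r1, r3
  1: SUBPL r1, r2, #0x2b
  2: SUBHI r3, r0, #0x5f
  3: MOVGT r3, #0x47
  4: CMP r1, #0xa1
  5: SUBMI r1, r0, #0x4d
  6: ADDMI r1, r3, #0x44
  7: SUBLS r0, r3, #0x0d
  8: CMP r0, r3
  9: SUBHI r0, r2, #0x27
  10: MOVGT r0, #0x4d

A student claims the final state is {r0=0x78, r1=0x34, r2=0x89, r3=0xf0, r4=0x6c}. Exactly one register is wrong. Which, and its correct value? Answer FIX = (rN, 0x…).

0: ✓ CMP  NZCV=1000
1: · SUBPL
2: · SUBHI
3: · MOVGT
4: ✓ CMP  NZCV=1000
5: ✓ SUBMI  r1←0x36
6: ✓ ADDMI  r1←0x34
7: ✓ SUBLS  r0←0xe3
8: ✓ CMP  NZCV=1000
9: · SUBHI
10: · MOVGT

FIX = (r0, 0xe3)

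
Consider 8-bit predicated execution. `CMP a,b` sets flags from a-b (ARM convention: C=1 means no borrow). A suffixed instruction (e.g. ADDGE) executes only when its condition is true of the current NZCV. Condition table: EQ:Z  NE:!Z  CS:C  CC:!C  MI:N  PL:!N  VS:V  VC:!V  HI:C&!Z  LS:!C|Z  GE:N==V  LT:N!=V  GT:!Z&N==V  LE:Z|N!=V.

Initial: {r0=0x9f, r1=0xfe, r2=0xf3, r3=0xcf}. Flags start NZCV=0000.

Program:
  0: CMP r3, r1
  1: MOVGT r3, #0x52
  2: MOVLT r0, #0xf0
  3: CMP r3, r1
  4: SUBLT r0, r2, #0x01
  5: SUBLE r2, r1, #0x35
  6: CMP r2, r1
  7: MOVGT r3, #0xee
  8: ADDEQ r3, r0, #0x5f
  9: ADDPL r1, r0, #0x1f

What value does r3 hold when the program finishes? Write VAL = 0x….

[0] flags=1000 → (cmp)
[1] flags=1000 GT?F → skip
[2] flags=1000 LT?T → r0=0xf0
[3] flags=1000 → (cmp)
[4] flags=1000 LT?T → r0=0xf2
[5] flags=1000 LE?T → r2=0xc9
[6] flags=1000 → (cmp)
[7] flags=1000 GT?F → skip
[8] flags=1000 EQ?F → skip
[9] flags=1000 PL?F → skip

VAL = 0xcf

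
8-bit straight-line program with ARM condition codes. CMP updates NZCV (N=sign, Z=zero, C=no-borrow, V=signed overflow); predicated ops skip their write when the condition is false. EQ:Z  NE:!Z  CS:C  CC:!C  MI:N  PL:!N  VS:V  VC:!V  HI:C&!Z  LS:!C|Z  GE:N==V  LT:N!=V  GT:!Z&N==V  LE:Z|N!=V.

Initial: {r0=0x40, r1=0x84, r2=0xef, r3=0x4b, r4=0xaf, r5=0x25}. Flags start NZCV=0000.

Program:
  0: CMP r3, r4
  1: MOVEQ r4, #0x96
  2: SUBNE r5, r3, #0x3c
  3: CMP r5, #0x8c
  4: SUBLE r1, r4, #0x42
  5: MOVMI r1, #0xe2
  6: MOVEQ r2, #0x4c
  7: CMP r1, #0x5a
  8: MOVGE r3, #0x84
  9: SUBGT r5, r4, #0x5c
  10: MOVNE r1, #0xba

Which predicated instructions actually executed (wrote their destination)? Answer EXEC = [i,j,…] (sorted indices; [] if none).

EXEC = [2,5,10]

0: ✓ CMP  NZCV=1001
1: · MOVEQ
2: ✓ SUBNE  r5←0x0f
3: ✓ CMP  NZCV=1001
4: · SUBLE
5: ✓ MOVMI  r1←0xe2
6: · MOVEQ
7: ✓ CMP  NZCV=1010
8: · MOVGE
9: · SUBGT
10: ✓ MOVNE  r1←0xba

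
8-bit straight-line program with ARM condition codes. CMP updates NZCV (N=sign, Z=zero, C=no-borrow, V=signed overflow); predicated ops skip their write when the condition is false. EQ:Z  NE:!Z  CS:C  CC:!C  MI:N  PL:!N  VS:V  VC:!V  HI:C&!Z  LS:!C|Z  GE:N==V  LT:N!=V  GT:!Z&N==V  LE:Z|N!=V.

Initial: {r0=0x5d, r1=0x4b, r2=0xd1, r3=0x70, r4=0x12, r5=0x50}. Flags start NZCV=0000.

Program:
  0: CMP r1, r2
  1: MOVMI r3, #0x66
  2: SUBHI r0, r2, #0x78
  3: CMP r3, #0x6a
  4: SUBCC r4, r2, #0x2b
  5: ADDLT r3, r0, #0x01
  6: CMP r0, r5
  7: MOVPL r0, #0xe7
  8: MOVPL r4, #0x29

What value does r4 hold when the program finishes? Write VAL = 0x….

0: ✓ CMP  NZCV=0000
1: · MOVMI
2: · SUBHI
3: ✓ CMP  NZCV=0010
4: · SUBCC
5: · ADDLT
6: ✓ CMP  NZCV=0010
7: ✓ MOVPL  r0←0xe7
8: ✓ MOVPL  r4←0x29

VAL = 0x29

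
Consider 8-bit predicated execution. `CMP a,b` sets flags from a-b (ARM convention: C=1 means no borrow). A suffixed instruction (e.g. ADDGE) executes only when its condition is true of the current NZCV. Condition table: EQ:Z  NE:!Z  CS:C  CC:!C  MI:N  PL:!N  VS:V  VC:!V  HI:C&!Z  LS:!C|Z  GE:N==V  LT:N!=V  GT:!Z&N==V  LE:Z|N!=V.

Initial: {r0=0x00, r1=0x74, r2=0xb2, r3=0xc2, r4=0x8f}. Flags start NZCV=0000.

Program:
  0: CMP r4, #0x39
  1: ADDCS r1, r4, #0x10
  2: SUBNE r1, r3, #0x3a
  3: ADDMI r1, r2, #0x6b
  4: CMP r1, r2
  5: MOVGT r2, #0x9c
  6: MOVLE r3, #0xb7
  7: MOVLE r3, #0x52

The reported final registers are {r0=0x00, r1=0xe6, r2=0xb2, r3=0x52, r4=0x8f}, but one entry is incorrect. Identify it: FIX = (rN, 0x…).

FIX = (r1, 0x88)

[0] flags=0011 → (cmp)
[1] flags=0011 CS?T → r1=0x9f
[2] flags=0011 NE?T → r1=0x88
[3] flags=0011 MI?F → skip
[4] flags=1000 → (cmp)
[5] flags=1000 GT?F → skip
[6] flags=1000 LE?T → r3=0xb7
[7] flags=1000 LE?T → r3=0x52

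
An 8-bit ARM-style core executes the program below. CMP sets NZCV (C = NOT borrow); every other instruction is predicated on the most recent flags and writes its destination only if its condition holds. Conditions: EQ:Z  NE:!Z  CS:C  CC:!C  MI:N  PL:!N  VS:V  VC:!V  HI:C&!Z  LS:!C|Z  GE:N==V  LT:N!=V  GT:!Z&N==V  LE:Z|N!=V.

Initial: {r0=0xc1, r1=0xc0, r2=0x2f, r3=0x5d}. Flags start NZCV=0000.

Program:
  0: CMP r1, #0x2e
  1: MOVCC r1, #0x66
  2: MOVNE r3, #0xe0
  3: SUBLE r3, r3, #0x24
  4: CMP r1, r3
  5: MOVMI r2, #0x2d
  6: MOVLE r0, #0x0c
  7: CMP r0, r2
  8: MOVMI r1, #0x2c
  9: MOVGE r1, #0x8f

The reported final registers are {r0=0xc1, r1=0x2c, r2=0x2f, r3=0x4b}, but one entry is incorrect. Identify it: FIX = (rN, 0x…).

FIX = (r3, 0xbc)

0: ✓ CMP  NZCV=1010
1: · MOVCC
2: ✓ MOVNE  r3←0xe0
3: ✓ SUBLE  r3←0xbc
4: ✓ CMP  NZCV=0010
5: · MOVMI
6: · MOVLE
7: ✓ CMP  NZCV=1010
8: ✓ MOVMI  r1←0x2c
9: · MOVGE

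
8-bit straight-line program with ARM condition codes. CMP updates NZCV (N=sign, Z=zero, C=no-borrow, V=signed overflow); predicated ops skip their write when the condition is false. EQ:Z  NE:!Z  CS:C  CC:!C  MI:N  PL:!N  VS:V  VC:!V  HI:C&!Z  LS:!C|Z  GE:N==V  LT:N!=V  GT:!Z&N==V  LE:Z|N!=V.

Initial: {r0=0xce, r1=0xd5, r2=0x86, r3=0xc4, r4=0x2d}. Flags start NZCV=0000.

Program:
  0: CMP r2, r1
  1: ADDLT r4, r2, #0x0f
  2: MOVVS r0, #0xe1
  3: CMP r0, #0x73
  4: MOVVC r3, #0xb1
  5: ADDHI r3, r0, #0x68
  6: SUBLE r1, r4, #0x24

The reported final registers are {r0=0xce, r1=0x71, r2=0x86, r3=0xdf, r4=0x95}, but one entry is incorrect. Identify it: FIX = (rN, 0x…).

FIX = (r3, 0x36)

[0] flags=1000 → (cmp)
[1] flags=1000 LT?T → r4=0x95
[2] flags=1000 VS?F → skip
[3] flags=0011 → (cmp)
[4] flags=0011 VC?F → skip
[5] flags=0011 HI?T → r3=0x36
[6] flags=0011 LE?T → r1=0x71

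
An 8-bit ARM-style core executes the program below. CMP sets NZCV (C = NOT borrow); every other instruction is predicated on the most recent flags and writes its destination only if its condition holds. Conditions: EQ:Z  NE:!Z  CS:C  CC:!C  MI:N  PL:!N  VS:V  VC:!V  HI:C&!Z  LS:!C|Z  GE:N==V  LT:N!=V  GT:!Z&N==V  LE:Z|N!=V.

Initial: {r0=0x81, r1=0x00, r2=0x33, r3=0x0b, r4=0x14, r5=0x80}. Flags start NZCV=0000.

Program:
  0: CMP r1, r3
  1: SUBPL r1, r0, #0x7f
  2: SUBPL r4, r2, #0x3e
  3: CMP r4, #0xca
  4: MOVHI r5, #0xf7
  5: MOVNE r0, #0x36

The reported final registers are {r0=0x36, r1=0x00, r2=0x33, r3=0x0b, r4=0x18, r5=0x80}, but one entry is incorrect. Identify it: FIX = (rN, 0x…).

0: ✓ CMP  NZCV=1000
1: · SUBPL
2: · SUBPL
3: ✓ CMP  NZCV=0000
4: · MOVHI
5: ✓ MOVNE  r0←0x36

FIX = (r4, 0x14)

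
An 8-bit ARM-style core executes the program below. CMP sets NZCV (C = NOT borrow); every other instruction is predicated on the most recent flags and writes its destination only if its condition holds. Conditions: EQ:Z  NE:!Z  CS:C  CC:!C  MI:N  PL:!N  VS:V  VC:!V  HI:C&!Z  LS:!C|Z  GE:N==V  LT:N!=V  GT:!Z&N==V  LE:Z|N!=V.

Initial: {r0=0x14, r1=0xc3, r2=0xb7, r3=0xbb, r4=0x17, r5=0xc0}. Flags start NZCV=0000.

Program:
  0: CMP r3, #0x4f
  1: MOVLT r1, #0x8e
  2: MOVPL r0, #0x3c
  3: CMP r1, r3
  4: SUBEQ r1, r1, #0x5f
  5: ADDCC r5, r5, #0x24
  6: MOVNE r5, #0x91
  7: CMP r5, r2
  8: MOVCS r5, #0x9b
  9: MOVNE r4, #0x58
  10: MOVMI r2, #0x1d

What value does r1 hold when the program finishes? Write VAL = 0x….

VAL = 0x8e

0: ✓ CMP  NZCV=0011
1: ✓ MOVLT  r1←0x8e
2: ✓ MOVPL  r0←0x3c
3: ✓ CMP  NZCV=1000
4: · SUBEQ
5: ✓ ADDCC  r5←0xe4
6: ✓ MOVNE  r5←0x91
7: ✓ CMP  NZCV=1000
8: · MOVCS
9: ✓ MOVNE  r4←0x58
10: ✓ MOVMI  r2←0x1d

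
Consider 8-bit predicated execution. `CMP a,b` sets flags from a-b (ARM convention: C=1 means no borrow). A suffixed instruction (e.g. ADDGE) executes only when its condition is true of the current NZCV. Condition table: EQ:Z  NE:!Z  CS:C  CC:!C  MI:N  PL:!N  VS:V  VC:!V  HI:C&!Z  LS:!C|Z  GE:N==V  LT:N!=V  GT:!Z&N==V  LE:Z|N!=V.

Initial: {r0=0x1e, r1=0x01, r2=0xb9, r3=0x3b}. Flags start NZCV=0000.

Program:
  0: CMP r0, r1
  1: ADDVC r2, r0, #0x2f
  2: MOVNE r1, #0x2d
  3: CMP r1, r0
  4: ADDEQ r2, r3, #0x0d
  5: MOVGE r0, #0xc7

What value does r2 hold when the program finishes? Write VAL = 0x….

[0] flags=0010 → (cmp)
[1] flags=0010 VC?T → r2=0x4d
[2] flags=0010 NE?T → r1=0x2d
[3] flags=0010 → (cmp)
[4] flags=0010 EQ?F → skip
[5] flags=0010 GE?T → r0=0xc7

VAL = 0x4d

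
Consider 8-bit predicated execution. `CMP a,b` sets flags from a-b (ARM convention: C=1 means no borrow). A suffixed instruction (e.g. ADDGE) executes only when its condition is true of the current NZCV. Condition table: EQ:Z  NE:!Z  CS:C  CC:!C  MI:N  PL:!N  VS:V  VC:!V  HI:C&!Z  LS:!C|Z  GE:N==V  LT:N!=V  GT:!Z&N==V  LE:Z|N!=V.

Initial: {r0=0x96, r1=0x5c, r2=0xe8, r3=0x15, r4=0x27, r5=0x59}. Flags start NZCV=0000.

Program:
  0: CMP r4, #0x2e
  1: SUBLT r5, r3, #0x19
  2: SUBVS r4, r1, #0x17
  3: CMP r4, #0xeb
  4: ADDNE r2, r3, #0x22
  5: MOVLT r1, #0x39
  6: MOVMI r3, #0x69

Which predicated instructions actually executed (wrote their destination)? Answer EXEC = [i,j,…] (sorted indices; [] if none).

EXEC = [1,4]

[0] flags=1000 → (cmp)
[1] flags=1000 LT?T → r5=0xfc
[2] flags=1000 VS?F → skip
[3] flags=0000 → (cmp)
[4] flags=0000 NE?T → r2=0x37
[5] flags=0000 LT?F → skip
[6] flags=0000 MI?F → skip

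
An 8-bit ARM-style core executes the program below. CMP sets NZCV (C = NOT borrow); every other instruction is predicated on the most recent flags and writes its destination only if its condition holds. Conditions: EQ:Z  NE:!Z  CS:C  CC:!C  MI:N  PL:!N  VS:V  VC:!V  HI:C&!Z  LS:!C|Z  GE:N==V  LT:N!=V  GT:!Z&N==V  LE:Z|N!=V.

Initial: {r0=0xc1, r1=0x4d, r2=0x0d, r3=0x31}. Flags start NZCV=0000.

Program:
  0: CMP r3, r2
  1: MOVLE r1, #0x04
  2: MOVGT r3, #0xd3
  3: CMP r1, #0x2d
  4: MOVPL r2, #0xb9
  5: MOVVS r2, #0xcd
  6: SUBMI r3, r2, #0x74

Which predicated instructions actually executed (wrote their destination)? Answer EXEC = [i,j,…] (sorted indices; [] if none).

[0] flags=0010 → (cmp)
[1] flags=0010 LE?F → skip
[2] flags=0010 GT?T → r3=0xd3
[3] flags=0010 → (cmp)
[4] flags=0010 PL?T → r2=0xb9
[5] flags=0010 VS?F → skip
[6] flags=0010 MI?F → skip

EXEC = [2,4]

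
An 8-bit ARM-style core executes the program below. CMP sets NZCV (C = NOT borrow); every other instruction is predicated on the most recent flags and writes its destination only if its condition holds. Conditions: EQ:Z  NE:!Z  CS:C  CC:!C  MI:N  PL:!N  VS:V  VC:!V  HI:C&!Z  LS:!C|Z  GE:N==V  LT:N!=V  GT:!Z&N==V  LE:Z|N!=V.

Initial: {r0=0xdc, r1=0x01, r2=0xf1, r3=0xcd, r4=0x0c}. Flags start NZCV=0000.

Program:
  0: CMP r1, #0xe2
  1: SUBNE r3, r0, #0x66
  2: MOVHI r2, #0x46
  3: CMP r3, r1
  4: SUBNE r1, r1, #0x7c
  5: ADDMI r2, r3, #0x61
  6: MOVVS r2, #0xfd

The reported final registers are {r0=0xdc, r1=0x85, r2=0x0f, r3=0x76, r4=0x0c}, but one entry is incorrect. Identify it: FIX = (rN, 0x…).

0: ✓ CMP  NZCV=0000
1: ✓ SUBNE  r3←0x76
2: · MOVHI
3: ✓ CMP  NZCV=0010
4: ✓ SUBNE  r1←0x85
5: · ADDMI
6: · MOVVS

FIX = (r2, 0xf1)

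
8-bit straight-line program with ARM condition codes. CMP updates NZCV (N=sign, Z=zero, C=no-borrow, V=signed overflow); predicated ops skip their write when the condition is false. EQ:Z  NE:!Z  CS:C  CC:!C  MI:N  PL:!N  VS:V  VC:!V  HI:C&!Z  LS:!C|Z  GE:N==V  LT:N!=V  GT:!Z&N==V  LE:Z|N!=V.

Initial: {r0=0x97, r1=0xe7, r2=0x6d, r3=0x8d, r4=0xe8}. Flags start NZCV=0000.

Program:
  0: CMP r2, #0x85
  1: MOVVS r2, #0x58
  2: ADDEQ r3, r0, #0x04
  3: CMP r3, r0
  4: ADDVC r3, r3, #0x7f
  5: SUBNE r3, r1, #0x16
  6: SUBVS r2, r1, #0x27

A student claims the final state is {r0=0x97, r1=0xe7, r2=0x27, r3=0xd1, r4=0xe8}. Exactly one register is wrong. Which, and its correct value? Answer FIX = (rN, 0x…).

0: ✓ CMP  NZCV=1001
1: ✓ MOVVS  r2←0x58
2: · ADDEQ
3: ✓ CMP  NZCV=1000
4: ✓ ADDVC  r3←0x0c
5: ✓ SUBNE  r3←0xd1
6: · SUBVS

FIX = (r2, 0x58)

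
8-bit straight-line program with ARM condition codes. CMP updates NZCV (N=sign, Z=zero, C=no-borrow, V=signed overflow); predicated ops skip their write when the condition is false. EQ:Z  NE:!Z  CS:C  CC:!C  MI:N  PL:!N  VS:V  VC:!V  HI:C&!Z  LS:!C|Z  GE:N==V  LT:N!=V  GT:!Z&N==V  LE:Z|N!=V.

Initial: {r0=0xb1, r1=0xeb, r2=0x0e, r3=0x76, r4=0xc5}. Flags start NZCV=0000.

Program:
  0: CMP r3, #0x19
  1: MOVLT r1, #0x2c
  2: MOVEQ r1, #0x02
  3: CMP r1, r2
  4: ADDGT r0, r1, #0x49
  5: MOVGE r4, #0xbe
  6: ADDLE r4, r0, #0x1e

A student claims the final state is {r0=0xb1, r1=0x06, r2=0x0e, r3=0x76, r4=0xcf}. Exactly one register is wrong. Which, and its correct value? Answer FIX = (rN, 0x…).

FIX = (r1, 0xeb)

[0] flags=0010 → (cmp)
[1] flags=0010 LT?F → skip
[2] flags=0010 EQ?F → skip
[3] flags=1010 → (cmp)
[4] flags=1010 GT?F → skip
[5] flags=1010 GE?F → skip
[6] flags=1010 LE?T → r4=0xcf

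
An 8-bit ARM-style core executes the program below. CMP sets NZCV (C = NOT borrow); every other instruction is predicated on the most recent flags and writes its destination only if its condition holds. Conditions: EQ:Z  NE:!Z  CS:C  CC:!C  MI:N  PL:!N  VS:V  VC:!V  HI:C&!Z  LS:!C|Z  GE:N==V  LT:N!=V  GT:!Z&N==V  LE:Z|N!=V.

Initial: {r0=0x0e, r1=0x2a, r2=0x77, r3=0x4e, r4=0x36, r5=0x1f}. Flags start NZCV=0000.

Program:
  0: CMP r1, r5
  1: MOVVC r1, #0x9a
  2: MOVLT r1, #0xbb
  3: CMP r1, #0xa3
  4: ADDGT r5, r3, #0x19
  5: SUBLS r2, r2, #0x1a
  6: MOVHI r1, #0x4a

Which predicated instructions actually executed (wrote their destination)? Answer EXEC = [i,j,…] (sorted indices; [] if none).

EXEC = [1,5]

[0] flags=0010 → (cmp)
[1] flags=0010 VC?T → r1=0x9a
[2] flags=0010 LT?F → skip
[3] flags=1000 → (cmp)
[4] flags=1000 GT?F → skip
[5] flags=1000 LS?T → r2=0x5d
[6] flags=1000 HI?F → skip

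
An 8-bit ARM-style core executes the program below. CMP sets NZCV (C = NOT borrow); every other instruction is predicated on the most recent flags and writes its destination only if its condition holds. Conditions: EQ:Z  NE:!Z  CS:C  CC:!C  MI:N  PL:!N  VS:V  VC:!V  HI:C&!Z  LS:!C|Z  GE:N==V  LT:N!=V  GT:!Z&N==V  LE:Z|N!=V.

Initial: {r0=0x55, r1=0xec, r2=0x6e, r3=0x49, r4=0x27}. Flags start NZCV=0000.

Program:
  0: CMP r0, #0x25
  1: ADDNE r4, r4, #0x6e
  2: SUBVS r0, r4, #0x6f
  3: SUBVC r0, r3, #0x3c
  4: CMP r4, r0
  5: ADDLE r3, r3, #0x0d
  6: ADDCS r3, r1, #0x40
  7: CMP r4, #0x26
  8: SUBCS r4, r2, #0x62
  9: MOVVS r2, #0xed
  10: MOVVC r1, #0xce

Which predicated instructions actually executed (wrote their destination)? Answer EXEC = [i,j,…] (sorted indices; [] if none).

0: ✓ CMP  NZCV=0010
1: ✓ ADDNE  r4←0x95
2: · SUBVS
3: ✓ SUBVC  r0←0x0d
4: ✓ CMP  NZCV=1010
5: ✓ ADDLE  r3←0x56
6: ✓ ADDCS  r3←0x2c
7: ✓ CMP  NZCV=0011
8: ✓ SUBCS  r4←0x0c
9: ✓ MOVVS  r2←0xed
10: · MOVVC

EXEC = [1,3,5,6,8,9]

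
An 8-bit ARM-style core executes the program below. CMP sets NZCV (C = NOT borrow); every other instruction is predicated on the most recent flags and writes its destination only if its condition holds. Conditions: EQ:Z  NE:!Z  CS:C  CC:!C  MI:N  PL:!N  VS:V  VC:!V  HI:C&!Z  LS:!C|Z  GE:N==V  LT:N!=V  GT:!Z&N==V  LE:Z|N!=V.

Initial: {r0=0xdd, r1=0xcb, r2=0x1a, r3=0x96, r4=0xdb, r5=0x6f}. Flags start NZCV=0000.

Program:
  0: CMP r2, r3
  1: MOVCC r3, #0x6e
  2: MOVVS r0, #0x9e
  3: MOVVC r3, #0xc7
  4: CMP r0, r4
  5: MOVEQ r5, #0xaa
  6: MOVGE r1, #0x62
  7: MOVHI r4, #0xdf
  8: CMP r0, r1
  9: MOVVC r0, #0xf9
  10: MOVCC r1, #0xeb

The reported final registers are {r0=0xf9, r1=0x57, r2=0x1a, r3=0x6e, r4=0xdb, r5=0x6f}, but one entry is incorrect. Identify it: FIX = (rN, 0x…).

0: ✓ CMP  NZCV=1001
1: ✓ MOVCC  r3←0x6e
2: ✓ MOVVS  r0←0x9e
3: · MOVVC
4: ✓ CMP  NZCV=1000
5: · MOVEQ
6: · MOVGE
7: · MOVHI
8: ✓ CMP  NZCV=1000
9: ✓ MOVVC  r0←0xf9
10: ✓ MOVCC  r1←0xeb

FIX = (r1, 0xeb)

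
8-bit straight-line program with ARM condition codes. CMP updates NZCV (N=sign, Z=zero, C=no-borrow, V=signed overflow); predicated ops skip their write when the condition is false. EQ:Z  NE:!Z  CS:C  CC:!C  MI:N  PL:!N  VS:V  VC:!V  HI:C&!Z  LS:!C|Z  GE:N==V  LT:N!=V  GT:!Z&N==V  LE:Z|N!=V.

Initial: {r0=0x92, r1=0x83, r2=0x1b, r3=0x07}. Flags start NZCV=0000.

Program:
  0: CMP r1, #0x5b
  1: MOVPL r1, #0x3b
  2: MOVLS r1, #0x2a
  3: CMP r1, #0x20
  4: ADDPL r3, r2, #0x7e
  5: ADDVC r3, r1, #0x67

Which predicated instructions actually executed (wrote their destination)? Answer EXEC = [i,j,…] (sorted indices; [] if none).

[0] flags=0011 → (cmp)
[1] flags=0011 PL?T → r1=0x3b
[2] flags=0011 LS?F → skip
[3] flags=0010 → (cmp)
[4] flags=0010 PL?T → r3=0x99
[5] flags=0010 VC?T → r3=0xa2

EXEC = [1,4,5]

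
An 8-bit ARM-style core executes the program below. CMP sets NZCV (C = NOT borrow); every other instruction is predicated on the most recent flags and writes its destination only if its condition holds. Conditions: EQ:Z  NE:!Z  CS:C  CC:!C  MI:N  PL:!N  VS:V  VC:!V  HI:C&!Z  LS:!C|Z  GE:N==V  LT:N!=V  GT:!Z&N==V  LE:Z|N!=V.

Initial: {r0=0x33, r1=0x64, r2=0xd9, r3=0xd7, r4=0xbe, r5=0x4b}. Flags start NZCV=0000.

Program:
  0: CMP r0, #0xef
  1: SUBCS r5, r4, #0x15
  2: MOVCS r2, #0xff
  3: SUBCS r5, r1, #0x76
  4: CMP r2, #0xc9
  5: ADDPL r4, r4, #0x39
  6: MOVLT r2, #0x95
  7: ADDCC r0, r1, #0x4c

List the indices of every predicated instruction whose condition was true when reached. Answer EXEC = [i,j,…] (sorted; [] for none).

0: ✓ CMP  NZCV=0000
1: · SUBCS
2: · MOVCS
3: · SUBCS
4: ✓ CMP  NZCV=0010
5: ✓ ADDPL  r4←0xf7
6: · MOVLT
7: · ADDCC

EXEC = [5]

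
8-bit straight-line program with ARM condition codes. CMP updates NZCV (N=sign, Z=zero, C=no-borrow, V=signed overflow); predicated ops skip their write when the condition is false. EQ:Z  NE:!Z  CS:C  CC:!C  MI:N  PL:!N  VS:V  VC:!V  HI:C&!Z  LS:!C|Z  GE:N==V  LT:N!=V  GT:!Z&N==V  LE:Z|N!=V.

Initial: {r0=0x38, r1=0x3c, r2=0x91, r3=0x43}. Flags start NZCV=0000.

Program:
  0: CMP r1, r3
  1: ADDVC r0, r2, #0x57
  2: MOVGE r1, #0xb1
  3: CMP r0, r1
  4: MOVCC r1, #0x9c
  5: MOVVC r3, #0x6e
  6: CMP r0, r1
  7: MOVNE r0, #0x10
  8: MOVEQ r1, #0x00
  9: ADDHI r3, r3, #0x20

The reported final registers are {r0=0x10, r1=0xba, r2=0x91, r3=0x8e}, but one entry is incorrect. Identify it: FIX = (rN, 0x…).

FIX = (r1, 0x3c)

[0] flags=1000 → (cmp)
[1] flags=1000 VC?T → r0=0xe8
[2] flags=1000 GE?F → skip
[3] flags=1010 → (cmp)
[4] flags=1010 CC?F → skip
[5] flags=1010 VC?T → r3=0x6e
[6] flags=1010 → (cmp)
[7] flags=1010 NE?T → r0=0x10
[8] flags=1010 EQ?F → skip
[9] flags=1010 HI?T → r3=0x8e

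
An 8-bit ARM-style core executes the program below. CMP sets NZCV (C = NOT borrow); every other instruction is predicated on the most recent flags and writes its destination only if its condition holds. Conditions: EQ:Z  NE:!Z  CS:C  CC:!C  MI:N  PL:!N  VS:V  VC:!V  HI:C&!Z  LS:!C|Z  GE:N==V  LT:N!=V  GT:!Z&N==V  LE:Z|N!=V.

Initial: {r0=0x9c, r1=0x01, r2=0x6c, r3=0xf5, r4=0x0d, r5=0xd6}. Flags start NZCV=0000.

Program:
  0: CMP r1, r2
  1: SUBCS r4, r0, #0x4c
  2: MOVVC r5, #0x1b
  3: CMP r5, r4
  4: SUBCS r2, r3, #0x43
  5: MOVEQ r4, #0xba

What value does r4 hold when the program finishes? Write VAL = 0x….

VAL = 0x0d

0: ✓ CMP  NZCV=1000
1: · SUBCS
2: ✓ MOVVC  r5←0x1b
3: ✓ CMP  NZCV=0010
4: ✓ SUBCS  r2←0xb2
5: · MOVEQ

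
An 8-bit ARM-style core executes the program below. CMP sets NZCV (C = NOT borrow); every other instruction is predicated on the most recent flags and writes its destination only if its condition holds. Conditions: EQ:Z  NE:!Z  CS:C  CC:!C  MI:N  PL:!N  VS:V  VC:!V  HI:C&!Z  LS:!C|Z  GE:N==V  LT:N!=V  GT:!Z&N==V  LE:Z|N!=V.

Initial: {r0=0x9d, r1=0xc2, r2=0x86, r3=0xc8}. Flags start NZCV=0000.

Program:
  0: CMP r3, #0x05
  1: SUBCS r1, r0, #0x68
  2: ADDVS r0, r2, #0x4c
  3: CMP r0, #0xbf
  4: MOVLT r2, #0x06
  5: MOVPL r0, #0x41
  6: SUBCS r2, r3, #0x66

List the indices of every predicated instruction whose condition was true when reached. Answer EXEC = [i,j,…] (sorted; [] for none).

EXEC = [1,4]

[0] flags=1010 → (cmp)
[1] flags=1010 CS?T → r1=0x35
[2] flags=1010 VS?F → skip
[3] flags=1000 → (cmp)
[4] flags=1000 LT?T → r2=0x06
[5] flags=1000 PL?F → skip
[6] flags=1000 CS?F → skip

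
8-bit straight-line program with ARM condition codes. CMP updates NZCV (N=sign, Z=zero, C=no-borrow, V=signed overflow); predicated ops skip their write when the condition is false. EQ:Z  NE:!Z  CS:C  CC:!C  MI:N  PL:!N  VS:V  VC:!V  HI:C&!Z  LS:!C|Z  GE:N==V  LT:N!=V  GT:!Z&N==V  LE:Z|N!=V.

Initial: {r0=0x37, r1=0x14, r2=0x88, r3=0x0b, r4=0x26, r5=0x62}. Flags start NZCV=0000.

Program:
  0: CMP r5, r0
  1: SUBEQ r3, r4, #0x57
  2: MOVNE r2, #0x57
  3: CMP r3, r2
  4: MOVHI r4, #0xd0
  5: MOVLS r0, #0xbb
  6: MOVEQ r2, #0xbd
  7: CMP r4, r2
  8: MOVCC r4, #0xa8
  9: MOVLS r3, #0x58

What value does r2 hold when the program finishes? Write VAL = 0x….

0: ✓ CMP  NZCV=0010
1: · SUBEQ
2: ✓ MOVNE  r2←0x57
3: ✓ CMP  NZCV=1000
4: · MOVHI
5: ✓ MOVLS  r0←0xbb
6: · MOVEQ
7: ✓ CMP  NZCV=1000
8: ✓ MOVCC  r4←0xa8
9: ✓ MOVLS  r3←0x58

VAL = 0x57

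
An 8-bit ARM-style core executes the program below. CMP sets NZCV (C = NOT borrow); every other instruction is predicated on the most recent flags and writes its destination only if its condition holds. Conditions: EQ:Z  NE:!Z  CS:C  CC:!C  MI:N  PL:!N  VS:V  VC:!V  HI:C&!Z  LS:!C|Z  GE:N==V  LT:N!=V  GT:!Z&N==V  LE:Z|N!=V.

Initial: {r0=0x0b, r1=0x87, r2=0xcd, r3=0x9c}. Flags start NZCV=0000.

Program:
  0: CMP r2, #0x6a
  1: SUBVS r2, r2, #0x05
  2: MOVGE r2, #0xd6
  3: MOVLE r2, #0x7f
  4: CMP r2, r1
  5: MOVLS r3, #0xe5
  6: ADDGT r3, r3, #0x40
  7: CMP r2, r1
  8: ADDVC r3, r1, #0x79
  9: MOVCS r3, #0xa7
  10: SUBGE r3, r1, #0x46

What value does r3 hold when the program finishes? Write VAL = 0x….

0: ✓ CMP  NZCV=0011
1: ✓ SUBVS  r2←0xc8
2: · MOVGE
3: ✓ MOVLE  r2←0x7f
4: ✓ CMP  NZCV=1001
5: ✓ MOVLS  r3←0xe5
6: ✓ ADDGT  r3←0x25
7: ✓ CMP  NZCV=1001
8: · ADDVC
9: · MOVCS
10: ✓ SUBGE  r3←0x41

VAL = 0x41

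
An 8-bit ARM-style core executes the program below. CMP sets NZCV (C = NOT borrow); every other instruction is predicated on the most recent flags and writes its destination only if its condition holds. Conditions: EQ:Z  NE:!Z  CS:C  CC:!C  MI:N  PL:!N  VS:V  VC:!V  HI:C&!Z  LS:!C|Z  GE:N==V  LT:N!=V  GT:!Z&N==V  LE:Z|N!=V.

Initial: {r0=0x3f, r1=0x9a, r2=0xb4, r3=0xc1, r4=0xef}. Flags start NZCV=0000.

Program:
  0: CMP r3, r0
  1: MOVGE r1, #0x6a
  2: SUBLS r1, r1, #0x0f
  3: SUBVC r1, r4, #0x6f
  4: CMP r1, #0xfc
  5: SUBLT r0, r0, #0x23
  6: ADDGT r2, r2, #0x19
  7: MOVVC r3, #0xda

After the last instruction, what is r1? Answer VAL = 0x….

0: ✓ CMP  NZCV=1010
1: · MOVGE
2: · SUBLS
3: ✓ SUBVC  r1←0x80
4: ✓ CMP  NZCV=1000
5: ✓ SUBLT  r0←0x1c
6: · ADDGT
7: ✓ MOVVC  r3←0xda

VAL = 0x80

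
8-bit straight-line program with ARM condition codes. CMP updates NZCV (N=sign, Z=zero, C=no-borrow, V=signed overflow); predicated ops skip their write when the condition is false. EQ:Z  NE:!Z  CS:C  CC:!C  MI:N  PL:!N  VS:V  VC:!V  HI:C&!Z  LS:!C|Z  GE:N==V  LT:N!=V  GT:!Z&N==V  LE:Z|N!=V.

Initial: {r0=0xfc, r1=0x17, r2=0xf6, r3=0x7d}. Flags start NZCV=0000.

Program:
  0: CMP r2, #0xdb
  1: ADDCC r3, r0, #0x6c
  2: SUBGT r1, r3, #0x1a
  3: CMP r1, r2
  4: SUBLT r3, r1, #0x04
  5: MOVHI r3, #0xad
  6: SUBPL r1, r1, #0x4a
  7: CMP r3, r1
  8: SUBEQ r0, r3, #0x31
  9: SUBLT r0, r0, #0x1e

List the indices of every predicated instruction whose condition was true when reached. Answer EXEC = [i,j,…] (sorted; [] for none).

[0] flags=0010 → (cmp)
[1] flags=0010 CC?F → skip
[2] flags=0010 GT?T → r1=0x63
[3] flags=0000 → (cmp)
[4] flags=0000 LT?F → skip
[5] flags=0000 HI?F → skip
[6] flags=0000 PL?T → r1=0x19
[7] flags=0010 → (cmp)
[8] flags=0010 EQ?F → skip
[9] flags=0010 LT?F → skip

EXEC = [2,6]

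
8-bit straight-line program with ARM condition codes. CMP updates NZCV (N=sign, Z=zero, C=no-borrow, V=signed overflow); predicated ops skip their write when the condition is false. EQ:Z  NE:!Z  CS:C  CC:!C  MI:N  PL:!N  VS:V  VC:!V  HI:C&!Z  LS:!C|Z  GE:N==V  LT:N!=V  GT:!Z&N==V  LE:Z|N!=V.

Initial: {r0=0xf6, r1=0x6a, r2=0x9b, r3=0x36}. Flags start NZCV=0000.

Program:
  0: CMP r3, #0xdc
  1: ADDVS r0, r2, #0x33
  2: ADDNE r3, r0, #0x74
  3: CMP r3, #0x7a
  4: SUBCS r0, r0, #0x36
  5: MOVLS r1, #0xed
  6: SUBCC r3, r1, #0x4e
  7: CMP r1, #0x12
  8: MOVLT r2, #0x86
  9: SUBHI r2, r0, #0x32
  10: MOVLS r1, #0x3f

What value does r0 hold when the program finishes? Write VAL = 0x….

VAL = 0xf6

[0] flags=0000 → (cmp)
[1] flags=0000 VS?F → skip
[2] flags=0000 NE?T → r3=0x6a
[3] flags=1000 → (cmp)
[4] flags=1000 CS?F → skip
[5] flags=1000 LS?T → r1=0xed
[6] flags=1000 CC?T → r3=0x9f
[7] flags=1010 → (cmp)
[8] flags=1010 LT?T → r2=0x86
[9] flags=1010 HI?T → r2=0xc4
[10] flags=1010 LS?F → skip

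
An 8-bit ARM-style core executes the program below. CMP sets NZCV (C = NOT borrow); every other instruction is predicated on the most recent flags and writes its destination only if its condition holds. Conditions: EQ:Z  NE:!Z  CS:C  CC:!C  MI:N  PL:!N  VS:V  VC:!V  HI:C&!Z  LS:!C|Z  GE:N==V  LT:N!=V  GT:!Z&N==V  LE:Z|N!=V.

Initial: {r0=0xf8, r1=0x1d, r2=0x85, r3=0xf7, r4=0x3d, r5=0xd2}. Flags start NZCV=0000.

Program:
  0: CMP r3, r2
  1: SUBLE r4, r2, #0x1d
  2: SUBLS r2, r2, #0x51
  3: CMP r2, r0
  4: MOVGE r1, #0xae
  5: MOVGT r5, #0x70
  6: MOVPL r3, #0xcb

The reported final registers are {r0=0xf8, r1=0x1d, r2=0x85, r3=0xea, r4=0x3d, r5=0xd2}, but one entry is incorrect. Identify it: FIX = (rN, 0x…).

[0] flags=0010 → (cmp)
[1] flags=0010 LE?F → skip
[2] flags=0010 LS?F → skip
[3] flags=1000 → (cmp)
[4] flags=1000 GE?F → skip
[5] flags=1000 GT?F → skip
[6] flags=1000 PL?F → skip

FIX = (r3, 0xf7)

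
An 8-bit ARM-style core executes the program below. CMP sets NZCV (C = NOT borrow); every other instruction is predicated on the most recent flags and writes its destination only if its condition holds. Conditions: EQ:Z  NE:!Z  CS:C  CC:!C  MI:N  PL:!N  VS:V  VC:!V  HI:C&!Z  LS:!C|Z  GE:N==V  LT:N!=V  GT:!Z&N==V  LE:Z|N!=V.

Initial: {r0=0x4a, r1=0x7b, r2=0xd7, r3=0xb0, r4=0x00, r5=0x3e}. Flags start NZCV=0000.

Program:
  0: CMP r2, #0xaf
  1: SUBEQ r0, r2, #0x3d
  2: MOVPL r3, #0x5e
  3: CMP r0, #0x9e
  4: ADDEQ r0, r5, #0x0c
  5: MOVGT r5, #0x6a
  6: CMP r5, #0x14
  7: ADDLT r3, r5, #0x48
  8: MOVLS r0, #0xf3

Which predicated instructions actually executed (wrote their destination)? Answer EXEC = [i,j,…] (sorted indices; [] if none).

0: ✓ CMP  NZCV=0010
1: · SUBEQ
2: ✓ MOVPL  r3←0x5e
3: ✓ CMP  NZCV=1001
4: · ADDEQ
5: ✓ MOVGT  r5←0x6a
6: ✓ CMP  NZCV=0010
7: · ADDLT
8: · MOVLS

EXEC = [2,5]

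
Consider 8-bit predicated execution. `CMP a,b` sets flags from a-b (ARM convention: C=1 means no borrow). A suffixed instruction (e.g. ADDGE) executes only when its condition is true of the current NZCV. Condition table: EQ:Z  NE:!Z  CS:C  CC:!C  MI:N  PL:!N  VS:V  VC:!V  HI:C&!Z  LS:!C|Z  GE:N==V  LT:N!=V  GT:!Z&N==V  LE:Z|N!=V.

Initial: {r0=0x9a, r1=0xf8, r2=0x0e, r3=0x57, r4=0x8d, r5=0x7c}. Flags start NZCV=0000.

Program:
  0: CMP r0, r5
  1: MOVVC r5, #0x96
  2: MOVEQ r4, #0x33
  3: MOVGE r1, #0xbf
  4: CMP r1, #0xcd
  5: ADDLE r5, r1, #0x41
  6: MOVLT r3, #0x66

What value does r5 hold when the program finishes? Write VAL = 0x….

[0] flags=0011 → (cmp)
[1] flags=0011 VC?F → skip
[2] flags=0011 EQ?F → skip
[3] flags=0011 GE?F → skip
[4] flags=0010 → (cmp)
[5] flags=0010 LE?F → skip
[6] flags=0010 LT?F → skip

VAL = 0x7c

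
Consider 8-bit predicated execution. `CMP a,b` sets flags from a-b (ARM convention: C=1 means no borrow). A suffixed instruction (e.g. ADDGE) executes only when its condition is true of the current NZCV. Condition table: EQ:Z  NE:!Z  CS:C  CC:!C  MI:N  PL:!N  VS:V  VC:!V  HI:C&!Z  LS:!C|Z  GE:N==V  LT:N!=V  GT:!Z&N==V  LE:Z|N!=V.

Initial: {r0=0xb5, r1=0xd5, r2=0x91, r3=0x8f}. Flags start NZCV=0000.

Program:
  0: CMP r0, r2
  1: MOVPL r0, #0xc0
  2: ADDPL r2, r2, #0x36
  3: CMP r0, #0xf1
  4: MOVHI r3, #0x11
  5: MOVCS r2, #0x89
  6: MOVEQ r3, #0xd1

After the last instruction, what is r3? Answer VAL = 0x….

[0] flags=0010 → (cmp)
[1] flags=0010 PL?T → r0=0xc0
[2] flags=0010 PL?T → r2=0xc7
[3] flags=1000 → (cmp)
[4] flags=1000 HI?F → skip
[5] flags=1000 CS?F → skip
[6] flags=1000 EQ?F → skip

VAL = 0x8f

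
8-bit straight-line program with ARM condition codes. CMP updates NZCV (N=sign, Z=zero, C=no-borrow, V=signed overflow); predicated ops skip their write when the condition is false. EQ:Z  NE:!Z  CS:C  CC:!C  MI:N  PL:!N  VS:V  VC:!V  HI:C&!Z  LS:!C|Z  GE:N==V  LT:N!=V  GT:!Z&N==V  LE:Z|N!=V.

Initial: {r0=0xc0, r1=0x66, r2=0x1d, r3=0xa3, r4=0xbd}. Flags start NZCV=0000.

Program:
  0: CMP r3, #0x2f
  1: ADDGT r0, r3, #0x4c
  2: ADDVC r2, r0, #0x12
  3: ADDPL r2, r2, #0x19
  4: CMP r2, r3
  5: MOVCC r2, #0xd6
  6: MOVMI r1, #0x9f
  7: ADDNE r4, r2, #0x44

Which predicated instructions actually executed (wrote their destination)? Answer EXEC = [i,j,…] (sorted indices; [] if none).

0: ✓ CMP  NZCV=0011
1: · ADDGT
2: · ADDVC
3: ✓ ADDPL  r2←0x36
4: ✓ CMP  NZCV=1001
5: ✓ MOVCC  r2←0xd6
6: ✓ MOVMI  r1←0x9f
7: ✓ ADDNE  r4←0x1a

EXEC = [3,5,6,7]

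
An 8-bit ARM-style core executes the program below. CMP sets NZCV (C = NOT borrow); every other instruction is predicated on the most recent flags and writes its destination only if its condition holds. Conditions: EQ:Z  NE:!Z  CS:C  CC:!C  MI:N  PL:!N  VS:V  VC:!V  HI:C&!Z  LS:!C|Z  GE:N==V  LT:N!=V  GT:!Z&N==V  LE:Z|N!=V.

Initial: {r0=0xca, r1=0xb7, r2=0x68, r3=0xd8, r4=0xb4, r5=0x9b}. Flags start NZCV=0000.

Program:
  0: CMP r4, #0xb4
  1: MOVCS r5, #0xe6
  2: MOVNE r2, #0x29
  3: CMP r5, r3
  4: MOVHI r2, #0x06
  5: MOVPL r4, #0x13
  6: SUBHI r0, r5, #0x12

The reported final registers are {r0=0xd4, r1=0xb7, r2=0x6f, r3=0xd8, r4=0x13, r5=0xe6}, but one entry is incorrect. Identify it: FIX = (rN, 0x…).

[0] flags=0110 → (cmp)
[1] flags=0110 CS?T → r5=0xe6
[2] flags=0110 NE?F → skip
[3] flags=0010 → (cmp)
[4] flags=0010 HI?T → r2=0x06
[5] flags=0010 PL?T → r4=0x13
[6] flags=0010 HI?T → r0=0xd4

FIX = (r2, 0x06)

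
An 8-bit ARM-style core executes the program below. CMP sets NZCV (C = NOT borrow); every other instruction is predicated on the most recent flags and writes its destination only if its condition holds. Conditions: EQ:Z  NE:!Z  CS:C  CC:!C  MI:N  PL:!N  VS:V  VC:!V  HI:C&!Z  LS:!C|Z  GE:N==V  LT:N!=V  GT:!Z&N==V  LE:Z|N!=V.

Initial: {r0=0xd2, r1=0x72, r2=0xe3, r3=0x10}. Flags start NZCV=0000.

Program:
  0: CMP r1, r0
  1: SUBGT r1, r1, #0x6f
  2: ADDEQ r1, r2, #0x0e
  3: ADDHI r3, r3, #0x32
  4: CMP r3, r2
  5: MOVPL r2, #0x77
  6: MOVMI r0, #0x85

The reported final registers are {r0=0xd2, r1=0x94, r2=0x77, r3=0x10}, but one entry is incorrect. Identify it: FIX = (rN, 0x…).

0: ✓ CMP  NZCV=1001
1: ✓ SUBGT  r1←0x03
2: · ADDEQ
3: · ADDHI
4: ✓ CMP  NZCV=0000
5: ✓ MOVPL  r2←0x77
6: · MOVMI

FIX = (r1, 0x03)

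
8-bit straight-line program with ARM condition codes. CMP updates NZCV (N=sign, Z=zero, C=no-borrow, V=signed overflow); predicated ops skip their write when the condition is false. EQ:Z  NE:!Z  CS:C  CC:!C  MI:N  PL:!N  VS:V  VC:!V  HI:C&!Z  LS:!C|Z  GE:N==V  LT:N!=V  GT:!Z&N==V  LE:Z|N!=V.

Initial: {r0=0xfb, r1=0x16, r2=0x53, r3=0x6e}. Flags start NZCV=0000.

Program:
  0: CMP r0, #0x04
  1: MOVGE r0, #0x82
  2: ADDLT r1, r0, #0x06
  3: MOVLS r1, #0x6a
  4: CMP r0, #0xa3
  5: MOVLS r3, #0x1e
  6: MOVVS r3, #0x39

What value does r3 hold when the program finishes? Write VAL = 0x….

VAL = 0x6e

[0] flags=1010 → (cmp)
[1] flags=1010 GE?F → skip
[2] flags=1010 LT?T → r1=0x01
[3] flags=1010 LS?F → skip
[4] flags=0010 → (cmp)
[5] flags=0010 LS?F → skip
[6] flags=0010 VS?F → skip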